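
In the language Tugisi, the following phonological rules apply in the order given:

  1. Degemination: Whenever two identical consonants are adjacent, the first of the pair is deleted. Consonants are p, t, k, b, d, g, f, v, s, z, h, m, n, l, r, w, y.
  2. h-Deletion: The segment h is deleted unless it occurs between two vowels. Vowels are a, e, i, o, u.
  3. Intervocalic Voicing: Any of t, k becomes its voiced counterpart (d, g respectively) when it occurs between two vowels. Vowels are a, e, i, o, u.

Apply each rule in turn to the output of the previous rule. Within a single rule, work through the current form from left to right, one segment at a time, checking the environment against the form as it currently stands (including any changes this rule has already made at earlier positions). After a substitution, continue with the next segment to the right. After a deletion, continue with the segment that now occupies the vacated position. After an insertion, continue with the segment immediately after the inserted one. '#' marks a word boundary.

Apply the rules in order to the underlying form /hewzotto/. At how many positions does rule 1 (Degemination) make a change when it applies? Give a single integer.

1

1 Degemination: [hewzotto] → [hewzoto]
2 h-Deletion: [hewzoto] → [ewzoto]
3 Intervocalic Voicing: [ewzoto] → [ewzodo]
Rule 1 changed 1 position(s).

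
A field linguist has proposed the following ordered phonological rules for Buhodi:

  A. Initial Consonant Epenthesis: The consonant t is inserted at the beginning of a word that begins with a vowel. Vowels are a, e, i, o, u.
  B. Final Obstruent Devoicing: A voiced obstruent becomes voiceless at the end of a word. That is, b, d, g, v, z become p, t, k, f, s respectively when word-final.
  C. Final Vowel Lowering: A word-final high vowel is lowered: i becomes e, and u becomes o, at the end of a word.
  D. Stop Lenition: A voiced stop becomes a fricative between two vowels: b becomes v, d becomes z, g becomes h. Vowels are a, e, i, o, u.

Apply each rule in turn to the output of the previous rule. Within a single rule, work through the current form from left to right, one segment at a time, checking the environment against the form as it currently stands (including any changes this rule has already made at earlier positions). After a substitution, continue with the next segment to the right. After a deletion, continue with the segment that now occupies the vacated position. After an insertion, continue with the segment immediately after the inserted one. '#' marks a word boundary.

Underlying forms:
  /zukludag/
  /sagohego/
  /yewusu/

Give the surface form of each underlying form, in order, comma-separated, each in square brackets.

[zukluzak], [sahoheho], [yewuso]

/zukludag/:
  A Initial Consonant Epenthesis: no change — [zukludag]
  B Final Obstruent Devoicing: [zukludag] → [zukludak]
  C Final Vowel Lowering: no change — [zukludak]
  D Stop Lenition: [zukludak] → [zukluzak]
/sagohego/:
  A Initial Consonant Epenthesis: no change — [sagohego]
  B Final Obstruent Devoicing: no change — [sagohego]
  C Final Vowel Lowering: no change — [sagohego]
  D Stop Lenition: [sagohego] → [sahoheho]
/yewusu/:
  A Initial Consonant Epenthesis: no change — [yewusu]
  B Final Obstruent Devoicing: no change — [yewusu]
  C Final Vowel Lowering: [yewusu] → [yewuso]
  D Stop Lenition: no change — [yewuso]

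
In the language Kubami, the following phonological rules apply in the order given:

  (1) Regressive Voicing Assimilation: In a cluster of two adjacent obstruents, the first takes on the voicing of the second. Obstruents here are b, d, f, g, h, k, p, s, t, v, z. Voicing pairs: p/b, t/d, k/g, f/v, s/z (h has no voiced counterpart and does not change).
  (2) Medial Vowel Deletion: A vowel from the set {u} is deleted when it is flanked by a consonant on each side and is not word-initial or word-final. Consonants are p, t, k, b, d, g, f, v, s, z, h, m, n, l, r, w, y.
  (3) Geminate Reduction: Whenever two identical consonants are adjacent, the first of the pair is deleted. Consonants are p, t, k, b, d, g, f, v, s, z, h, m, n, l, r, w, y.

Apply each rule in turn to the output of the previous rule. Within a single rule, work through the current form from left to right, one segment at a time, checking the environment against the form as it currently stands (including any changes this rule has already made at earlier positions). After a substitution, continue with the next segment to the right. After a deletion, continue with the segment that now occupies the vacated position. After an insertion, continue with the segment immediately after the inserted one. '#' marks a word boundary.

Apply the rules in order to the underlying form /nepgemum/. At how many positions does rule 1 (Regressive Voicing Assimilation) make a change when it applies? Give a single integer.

1

(1) Regressive Voicing Assimilation: [nepgemum] → [nebgemum]
(2) Medial Vowel Deletion: [nebgemum] → [nebgemm]
(3) Geminate Reduction: [nebgemm] → [nebgem]
Rule 1 changed 1 position(s).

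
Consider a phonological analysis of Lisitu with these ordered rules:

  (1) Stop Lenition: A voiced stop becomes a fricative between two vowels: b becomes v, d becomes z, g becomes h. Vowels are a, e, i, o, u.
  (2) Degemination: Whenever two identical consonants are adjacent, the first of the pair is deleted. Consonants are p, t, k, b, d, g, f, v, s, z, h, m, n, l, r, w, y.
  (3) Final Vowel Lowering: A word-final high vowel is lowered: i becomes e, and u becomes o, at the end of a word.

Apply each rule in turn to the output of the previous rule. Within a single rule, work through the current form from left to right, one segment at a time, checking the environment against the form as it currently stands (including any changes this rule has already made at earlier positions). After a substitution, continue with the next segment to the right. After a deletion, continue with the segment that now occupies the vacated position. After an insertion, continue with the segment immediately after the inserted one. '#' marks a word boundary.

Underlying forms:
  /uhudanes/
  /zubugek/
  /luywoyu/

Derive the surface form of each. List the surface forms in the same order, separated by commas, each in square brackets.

/uhudanes/:
  (1) Stop Lenition: [uhudanes] → [uhuzanes]
  (2) Degemination: no change — [uhuzanes]
  (3) Final Vowel Lowering: no change — [uhuzanes]
/zubugek/:
  (1) Stop Lenition: [zubugek] → [zuvuhek]
  (2) Degemination: no change — [zuvuhek]
  (3) Final Vowel Lowering: no change — [zuvuhek]
/luywoyu/:
  (1) Stop Lenition: no change — [luywoyu]
  (2) Degemination: no change — [luywoyu]
  (3) Final Vowel Lowering: [luywoyu] → [luywoyo]

[uhuzanes], [zuvuhek], [luywoyo]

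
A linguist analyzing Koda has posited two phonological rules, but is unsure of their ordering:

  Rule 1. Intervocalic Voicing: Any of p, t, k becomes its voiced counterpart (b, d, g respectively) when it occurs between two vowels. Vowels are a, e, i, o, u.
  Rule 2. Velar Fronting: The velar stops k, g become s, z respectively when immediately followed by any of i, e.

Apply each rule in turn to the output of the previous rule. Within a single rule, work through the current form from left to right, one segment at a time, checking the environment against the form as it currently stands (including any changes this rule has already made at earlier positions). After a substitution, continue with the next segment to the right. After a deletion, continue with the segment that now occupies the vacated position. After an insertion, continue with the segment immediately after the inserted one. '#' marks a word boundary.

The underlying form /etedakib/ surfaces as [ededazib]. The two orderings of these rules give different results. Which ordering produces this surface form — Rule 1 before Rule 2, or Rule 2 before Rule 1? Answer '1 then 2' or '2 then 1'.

Order 1 then 2:
  1 Intervocalic Voicing: [etedakib] → [ededagib]
  2 Velar Fronting: [ededagib] → [ededazib]
  result: [ededazib]
Order 2 then 1:
  2 Velar Fronting: [etedakib] → [etedasib]
  1 Intervocalic Voicing: [etedasib] → [ededasib]
  result: [ededasib]

1 then 2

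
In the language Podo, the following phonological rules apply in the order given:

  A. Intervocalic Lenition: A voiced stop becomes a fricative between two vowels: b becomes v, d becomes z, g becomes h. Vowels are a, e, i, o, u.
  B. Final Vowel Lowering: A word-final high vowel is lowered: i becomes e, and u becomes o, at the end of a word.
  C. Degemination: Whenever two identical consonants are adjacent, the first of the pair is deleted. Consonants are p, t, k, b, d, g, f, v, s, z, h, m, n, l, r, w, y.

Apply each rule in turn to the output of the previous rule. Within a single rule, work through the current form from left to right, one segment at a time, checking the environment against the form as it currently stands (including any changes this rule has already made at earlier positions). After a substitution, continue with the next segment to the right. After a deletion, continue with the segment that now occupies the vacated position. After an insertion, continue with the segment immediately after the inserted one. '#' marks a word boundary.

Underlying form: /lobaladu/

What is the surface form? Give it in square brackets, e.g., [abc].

[lovalazo]

A Intervocalic Lenition: [lobaladu] → [lovalazu]
B Final Vowel Lowering: [lovalazu] → [lovalazo]
C Degemination: no change — [lovalazo]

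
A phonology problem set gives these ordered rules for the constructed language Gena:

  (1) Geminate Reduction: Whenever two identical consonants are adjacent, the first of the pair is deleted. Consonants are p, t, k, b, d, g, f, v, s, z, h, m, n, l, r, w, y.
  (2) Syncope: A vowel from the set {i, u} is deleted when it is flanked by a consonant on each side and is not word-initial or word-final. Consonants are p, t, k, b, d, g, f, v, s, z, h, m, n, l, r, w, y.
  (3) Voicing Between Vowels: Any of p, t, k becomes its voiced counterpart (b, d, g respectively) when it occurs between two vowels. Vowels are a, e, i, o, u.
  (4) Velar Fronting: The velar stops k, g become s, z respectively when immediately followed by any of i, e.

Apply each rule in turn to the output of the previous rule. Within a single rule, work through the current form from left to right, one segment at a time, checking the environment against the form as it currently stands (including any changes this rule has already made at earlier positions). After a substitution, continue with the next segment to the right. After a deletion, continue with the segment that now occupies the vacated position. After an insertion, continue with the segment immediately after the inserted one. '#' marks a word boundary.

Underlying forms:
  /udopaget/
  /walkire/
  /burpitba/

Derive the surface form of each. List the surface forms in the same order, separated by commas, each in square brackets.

/udopaget/:
  (1) Geminate Reduction: no change — [udopaget]
  (2) Syncope: no change — [udopaget]
  (3) Voicing Between Vowels: [udopaget] → [udobaget]
  (4) Velar Fronting: [udobaget] → [udobazet]
/walkire/:
  (1) Geminate Reduction: no change — [walkire]
  (2) Syncope: [walkire] → [walkre]
  (3) Voicing Between Vowels: no change — [walkre]
  (4) Velar Fronting: no change — [walkre]
/burpitba/:
  (1) Geminate Reduction: no change — [burpitba]
  (2) Syncope: [burpitba] → [brptba]
  (3) Voicing Between Vowels: no change — [brptba]
  (4) Velar Fronting: no change — [brptba]

[udobazet], [walkre], [brptba]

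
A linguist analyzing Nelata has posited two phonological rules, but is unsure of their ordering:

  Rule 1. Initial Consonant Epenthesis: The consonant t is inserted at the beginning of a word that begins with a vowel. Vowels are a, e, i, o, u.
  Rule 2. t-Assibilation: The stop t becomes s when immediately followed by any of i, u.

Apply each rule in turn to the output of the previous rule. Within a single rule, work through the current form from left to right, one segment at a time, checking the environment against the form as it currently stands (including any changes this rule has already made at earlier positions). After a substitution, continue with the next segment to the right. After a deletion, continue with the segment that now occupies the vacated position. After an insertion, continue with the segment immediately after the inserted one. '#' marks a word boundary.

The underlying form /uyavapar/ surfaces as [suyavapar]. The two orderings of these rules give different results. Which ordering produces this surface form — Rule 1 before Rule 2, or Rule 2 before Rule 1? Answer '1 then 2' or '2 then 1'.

1 then 2

Order 1 then 2:
  1 Initial Consonant Epenthesis: [uyavapar] → [tuyavapar]
  2 t-Assibilation: [tuyavapar] → [suyavapar]
  result: [suyavapar]
Order 2 then 1:
  2 t-Assibilation: no change — [uyavapar]
  1 Initial Consonant Epenthesis: [uyavapar] → [tuyavapar]
  result: [tuyavapar]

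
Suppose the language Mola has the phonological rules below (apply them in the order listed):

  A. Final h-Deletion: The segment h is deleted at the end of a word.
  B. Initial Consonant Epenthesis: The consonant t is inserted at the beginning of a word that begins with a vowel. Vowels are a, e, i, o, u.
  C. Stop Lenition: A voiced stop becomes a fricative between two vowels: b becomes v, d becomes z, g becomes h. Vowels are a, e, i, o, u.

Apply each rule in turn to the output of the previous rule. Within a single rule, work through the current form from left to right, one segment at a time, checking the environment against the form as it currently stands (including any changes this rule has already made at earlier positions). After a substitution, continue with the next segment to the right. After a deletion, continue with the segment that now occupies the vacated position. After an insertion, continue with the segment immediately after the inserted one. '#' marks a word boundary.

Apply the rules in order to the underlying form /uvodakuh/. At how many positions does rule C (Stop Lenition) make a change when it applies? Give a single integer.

1

A Final h-Deletion: [uvodakuh] → [uvodaku]
B Initial Consonant Epenthesis: [uvodaku] → [tuvodaku]
C Stop Lenition: [tuvodaku] → [tuvozaku]
Rule C changed 1 position(s).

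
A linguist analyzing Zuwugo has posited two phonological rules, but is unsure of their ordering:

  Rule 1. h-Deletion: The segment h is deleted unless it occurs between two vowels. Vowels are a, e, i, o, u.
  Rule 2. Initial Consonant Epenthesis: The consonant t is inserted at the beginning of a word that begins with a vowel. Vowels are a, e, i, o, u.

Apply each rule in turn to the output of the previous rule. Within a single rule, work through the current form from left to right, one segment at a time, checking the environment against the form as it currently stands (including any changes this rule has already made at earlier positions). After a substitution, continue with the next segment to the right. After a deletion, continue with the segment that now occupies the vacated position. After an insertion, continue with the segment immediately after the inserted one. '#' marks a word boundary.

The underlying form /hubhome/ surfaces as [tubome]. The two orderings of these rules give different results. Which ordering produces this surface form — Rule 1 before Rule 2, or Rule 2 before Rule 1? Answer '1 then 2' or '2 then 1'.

1 then 2

Order 1 then 2:
  1 h-Deletion: [hubhome] → [ubome]
  2 Initial Consonant Epenthesis: [ubome] → [tubome]
  result: [tubome]
Order 2 then 1:
  2 Initial Consonant Epenthesis: no change — [hubhome]
  1 h-Deletion: [hubhome] → [ubome]
  result: [ubome]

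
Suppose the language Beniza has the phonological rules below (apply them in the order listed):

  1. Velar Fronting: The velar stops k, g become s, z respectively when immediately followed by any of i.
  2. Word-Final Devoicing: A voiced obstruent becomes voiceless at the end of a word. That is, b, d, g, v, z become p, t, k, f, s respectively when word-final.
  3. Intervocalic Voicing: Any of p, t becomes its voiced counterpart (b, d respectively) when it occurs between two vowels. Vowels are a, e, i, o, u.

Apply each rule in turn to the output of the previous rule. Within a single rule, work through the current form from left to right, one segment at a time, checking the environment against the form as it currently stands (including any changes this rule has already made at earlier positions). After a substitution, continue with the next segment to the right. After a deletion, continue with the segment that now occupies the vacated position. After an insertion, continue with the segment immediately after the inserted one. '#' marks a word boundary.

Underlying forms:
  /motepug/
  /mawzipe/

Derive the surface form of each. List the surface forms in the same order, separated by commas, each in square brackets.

/motepug/:
  1 Velar Fronting: no change — [motepug]
  2 Word-Final Devoicing: [motepug] → [motepuk]
  3 Intervocalic Voicing: [motepuk] → [modebuk]
/mawzipe/:
  1 Velar Fronting: no change — [mawzipe]
  2 Word-Final Devoicing: no change — [mawzipe]
  3 Intervocalic Voicing: [mawzipe] → [mawzibe]

[modebuk], [mawzibe]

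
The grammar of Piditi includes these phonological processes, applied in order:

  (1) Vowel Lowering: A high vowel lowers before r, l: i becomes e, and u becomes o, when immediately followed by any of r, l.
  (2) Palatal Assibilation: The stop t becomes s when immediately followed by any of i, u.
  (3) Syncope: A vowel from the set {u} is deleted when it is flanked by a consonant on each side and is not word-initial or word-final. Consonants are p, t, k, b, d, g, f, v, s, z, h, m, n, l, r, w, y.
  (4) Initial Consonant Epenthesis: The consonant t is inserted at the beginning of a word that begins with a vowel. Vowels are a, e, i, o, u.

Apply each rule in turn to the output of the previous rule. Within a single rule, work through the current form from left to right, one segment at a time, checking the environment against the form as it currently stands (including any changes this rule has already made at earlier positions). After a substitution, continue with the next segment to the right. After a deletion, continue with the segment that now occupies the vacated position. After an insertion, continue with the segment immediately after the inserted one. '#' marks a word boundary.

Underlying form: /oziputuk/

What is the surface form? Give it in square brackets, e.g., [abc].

(1) Vowel Lowering: no change — [oziputuk]
(2) Palatal Assibilation: [oziputuk] → [ozipusuk]
(3) Syncope: [ozipusuk] → [ozipsk]
(4) Initial Consonant Epenthesis: [ozipsk] → [tozipsk]

[tozipsk]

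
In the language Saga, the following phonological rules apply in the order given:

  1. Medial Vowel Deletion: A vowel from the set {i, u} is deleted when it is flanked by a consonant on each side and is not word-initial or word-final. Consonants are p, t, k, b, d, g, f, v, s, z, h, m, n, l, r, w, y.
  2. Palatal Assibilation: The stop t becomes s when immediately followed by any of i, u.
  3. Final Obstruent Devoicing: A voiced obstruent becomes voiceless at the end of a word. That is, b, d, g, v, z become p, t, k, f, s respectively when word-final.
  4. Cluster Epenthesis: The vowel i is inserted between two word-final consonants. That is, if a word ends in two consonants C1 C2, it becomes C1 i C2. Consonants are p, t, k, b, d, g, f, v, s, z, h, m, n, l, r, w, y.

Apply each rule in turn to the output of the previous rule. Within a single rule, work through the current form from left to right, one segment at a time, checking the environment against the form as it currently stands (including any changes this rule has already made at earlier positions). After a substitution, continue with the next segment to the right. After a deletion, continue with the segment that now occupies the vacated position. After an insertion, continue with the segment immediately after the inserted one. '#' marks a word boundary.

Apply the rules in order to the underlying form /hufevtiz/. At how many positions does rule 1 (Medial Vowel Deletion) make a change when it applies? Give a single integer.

2

1 Medial Vowel Deletion: [hufevtiz] → [hfevtz]
2 Palatal Assibilation: no change — [hfevtz]
3 Final Obstruent Devoicing: [hfevtz] → [hfevts]
4 Cluster Epenthesis: [hfevts] → [hfevtis]
Rule 1 changed 2 position(s).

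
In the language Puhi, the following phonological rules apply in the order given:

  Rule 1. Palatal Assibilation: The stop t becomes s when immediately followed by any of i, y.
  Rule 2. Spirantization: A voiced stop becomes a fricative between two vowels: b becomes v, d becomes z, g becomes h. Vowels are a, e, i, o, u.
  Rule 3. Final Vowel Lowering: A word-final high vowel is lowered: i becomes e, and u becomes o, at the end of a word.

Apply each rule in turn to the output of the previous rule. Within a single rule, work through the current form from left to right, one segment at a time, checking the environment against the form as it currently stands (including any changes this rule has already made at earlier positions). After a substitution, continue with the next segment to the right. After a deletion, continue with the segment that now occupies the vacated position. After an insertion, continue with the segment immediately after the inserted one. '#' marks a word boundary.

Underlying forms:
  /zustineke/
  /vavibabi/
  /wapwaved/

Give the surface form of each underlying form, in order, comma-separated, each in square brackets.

[zussineke], [vavivave], [wapwaved]

/zustineke/:
  Rule 1 Palatal Assibilation: [zustineke] → [zussineke]
  Rule 2 Spirantization: no change — [zussineke]
  Rule 3 Final Vowel Lowering: no change — [zussineke]
/vavibabi/:
  Rule 1 Palatal Assibilation: no change — [vavibabi]
  Rule 2 Spirantization: [vavibabi] → [vavivavi]
  Rule 3 Final Vowel Lowering: [vavivavi] → [vavivave]
/wapwaved/:
  Rule 1 Palatal Assibilation: no change — [wapwaved]
  Rule 2 Spirantization: no change — [wapwaved]
  Rule 3 Final Vowel Lowering: no change — [wapwaved]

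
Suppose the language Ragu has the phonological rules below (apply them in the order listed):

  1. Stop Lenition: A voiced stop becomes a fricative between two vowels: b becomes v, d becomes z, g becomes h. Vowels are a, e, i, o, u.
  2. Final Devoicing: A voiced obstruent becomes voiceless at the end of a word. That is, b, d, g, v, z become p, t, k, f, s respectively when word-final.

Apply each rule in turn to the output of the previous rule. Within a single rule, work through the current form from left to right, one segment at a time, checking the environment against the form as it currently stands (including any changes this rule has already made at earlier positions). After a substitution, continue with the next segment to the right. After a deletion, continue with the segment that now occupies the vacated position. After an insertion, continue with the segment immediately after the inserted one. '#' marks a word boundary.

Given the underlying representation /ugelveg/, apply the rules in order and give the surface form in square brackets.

1 Stop Lenition: [ugelveg] → [uhelveg]
2 Final Devoicing: [uhelveg] → [uhelvek]

[uhelvek]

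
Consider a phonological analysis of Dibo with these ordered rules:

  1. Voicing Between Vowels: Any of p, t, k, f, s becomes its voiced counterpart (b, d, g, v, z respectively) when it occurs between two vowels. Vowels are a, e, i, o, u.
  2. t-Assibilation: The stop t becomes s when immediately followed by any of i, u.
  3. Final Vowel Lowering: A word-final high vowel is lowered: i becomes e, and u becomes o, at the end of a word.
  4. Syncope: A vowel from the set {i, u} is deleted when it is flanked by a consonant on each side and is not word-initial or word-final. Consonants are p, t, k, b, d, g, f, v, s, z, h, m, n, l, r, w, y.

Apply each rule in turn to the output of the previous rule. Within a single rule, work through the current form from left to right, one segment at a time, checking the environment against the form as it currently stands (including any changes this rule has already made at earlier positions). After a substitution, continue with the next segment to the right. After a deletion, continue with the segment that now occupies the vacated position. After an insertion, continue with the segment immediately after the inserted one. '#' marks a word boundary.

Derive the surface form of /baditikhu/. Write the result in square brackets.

[baddkho]

1 Voicing Between Vowels: [baditikhu] → [badidikhu]
2 t-Assibilation: no change — [badidikhu]
3 Final Vowel Lowering: [badidikhu] → [badidikho]
4 Syncope: [badidikho] → [baddkho]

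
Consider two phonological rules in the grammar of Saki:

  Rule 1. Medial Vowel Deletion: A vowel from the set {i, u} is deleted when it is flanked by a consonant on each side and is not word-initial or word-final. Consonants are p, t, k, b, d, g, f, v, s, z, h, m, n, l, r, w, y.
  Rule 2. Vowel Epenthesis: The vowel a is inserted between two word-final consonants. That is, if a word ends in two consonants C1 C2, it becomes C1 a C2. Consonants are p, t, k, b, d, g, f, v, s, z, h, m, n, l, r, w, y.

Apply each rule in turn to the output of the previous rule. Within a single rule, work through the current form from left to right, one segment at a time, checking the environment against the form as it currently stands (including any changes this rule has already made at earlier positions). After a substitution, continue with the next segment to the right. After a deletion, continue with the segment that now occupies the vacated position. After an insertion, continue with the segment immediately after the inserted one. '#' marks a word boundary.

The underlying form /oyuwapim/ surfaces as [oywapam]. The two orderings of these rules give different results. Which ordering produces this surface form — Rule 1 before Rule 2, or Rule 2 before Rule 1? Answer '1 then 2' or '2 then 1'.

1 then 2

Order 1 then 2:
  1 Medial Vowel Deletion: [oyuwapim] → [oywapm]
  2 Vowel Epenthesis: [oywapm] → [oywapam]
  result: [oywapam]
Order 2 then 1:
  2 Vowel Epenthesis: no change — [oyuwapim]
  1 Medial Vowel Deletion: [oyuwapim] → [oywapm]
  result: [oywapm]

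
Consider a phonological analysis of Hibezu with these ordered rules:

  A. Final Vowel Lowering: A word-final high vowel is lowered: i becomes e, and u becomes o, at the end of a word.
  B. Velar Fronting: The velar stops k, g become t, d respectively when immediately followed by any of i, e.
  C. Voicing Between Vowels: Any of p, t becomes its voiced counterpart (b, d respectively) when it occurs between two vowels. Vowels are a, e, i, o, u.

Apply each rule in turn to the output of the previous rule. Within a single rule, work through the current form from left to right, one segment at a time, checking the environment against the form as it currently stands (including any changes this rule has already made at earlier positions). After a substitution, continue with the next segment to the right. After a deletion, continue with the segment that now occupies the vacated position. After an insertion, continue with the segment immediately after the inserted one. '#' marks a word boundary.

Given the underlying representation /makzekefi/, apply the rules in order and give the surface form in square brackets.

A Final Vowel Lowering: [makzekefi] → [makzekefe]
B Velar Fronting: [makzekefe] → [makzetefe]
C Voicing Between Vowels: [makzetefe] → [makzedefe]

[makzedefe]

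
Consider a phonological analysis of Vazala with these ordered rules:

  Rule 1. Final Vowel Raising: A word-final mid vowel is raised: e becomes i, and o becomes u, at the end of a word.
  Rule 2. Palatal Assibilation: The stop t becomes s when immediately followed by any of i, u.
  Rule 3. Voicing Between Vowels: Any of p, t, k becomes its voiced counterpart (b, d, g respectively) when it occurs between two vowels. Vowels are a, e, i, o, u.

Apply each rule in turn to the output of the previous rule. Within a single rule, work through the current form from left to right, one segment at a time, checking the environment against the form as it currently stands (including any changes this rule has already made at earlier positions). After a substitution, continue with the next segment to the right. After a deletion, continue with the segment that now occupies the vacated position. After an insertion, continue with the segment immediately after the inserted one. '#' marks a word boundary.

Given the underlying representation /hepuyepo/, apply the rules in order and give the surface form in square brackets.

Rule 1 Final Vowel Raising: [hepuyepo] → [hepuyepu]
Rule 2 Palatal Assibilation: no change — [hepuyepu]
Rule 3 Voicing Between Vowels: [hepuyepu] → [hebuyebu]

[hebuyebu]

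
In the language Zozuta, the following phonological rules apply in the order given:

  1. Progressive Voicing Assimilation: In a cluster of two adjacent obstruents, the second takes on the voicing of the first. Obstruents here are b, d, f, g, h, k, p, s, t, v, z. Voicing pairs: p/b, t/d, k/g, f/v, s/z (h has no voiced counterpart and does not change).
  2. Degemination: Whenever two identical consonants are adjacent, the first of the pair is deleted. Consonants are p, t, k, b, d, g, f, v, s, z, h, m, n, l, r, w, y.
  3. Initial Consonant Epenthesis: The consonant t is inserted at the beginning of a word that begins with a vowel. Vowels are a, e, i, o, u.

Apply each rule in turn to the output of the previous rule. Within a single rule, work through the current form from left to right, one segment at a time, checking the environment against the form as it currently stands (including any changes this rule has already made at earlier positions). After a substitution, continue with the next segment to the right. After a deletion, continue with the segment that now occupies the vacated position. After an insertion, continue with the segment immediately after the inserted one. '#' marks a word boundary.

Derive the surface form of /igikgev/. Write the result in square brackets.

1 Progressive Voicing Assimilation: [igikgev] → [igikkev]
2 Degemination: [igikkev] → [igikev]
3 Initial Consonant Epenthesis: [igikev] → [tigikev]

[tigikev]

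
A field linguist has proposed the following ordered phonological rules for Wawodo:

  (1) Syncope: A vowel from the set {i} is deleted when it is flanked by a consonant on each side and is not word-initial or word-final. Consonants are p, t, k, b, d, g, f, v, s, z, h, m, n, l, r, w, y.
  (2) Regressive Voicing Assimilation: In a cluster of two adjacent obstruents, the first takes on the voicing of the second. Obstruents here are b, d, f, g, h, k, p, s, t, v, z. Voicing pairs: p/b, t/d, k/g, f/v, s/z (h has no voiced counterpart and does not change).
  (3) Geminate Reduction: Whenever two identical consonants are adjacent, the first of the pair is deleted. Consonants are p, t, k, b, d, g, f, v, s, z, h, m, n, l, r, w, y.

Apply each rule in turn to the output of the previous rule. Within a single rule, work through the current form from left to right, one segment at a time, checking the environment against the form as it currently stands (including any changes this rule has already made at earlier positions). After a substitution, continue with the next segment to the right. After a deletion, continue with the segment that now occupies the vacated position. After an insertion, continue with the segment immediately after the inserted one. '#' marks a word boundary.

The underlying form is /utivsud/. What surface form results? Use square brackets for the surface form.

(1) Syncope: [utivsud] → [utvsud]
(2) Regressive Voicing Assimilation: [utvsud] → [udfsud]
(3) Geminate Reduction: no change — [udfsud]

[udfsud]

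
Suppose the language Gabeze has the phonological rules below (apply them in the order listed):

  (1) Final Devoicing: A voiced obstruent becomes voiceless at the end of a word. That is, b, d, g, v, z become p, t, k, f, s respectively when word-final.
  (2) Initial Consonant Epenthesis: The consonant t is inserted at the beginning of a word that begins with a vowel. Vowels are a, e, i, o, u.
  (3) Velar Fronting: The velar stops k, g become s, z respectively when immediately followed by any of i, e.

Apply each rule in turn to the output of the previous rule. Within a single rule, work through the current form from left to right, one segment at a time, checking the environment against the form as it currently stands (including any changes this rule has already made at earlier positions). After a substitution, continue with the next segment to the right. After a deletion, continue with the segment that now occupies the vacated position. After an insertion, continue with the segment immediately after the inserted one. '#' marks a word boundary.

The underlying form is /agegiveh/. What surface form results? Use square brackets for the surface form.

(1) Final Devoicing: no change — [agegiveh]
(2) Initial Consonant Epenthesis: [agegiveh] → [tagegiveh]
(3) Velar Fronting: [tagegiveh] → [tazeziveh]

[tazeziveh]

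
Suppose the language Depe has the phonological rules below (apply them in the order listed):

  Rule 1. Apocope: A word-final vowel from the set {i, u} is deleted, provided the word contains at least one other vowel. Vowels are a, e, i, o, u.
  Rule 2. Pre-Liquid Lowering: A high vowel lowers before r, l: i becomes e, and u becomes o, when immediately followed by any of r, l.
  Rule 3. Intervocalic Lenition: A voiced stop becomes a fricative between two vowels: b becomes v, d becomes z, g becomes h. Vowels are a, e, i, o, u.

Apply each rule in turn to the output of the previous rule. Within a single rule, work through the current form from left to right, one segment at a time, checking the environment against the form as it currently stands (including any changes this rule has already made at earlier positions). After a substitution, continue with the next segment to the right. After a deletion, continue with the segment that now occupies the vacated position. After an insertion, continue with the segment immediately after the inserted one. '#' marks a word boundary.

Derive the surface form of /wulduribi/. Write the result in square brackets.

[woldorib]

Rule 1 Apocope: [wulduribi] → [wuldurib]
Rule 2 Pre-Liquid Lowering: [wuldurib] → [woldorib]
Rule 3 Intervocalic Lenition: no change — [woldorib]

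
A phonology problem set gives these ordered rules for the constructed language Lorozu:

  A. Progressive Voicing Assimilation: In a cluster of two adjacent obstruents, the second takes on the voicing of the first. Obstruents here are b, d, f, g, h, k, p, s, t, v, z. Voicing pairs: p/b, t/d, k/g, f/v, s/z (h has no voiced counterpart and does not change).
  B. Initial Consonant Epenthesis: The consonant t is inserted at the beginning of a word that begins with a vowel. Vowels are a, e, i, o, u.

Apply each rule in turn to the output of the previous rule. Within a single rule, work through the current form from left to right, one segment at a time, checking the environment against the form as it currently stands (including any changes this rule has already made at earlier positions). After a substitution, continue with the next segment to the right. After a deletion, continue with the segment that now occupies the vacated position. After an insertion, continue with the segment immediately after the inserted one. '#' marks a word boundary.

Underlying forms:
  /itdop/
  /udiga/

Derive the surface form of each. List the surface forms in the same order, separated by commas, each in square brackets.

/itdop/:
  A Progressive Voicing Assimilation: [itdop] → [ittop]
  B Initial Consonant Epenthesis: [ittop] → [tittop]
/udiga/:
  A Progressive Voicing Assimilation: no change — [udiga]
  B Initial Consonant Epenthesis: [udiga] → [tudiga]

[tittop], [tudiga]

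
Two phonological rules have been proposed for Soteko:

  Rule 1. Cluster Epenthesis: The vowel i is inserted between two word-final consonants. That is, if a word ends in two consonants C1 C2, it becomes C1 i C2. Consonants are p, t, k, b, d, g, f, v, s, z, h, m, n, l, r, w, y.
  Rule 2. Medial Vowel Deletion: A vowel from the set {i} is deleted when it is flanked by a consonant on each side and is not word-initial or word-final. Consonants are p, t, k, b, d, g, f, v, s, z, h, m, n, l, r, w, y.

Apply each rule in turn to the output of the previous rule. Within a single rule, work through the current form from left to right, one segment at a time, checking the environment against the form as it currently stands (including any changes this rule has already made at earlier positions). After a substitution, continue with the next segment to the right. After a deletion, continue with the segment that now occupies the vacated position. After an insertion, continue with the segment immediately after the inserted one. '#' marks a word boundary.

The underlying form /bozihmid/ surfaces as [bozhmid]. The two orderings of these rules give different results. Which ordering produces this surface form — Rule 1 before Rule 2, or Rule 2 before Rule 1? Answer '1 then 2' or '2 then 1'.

2 then 1

Order 1 then 2:
  1 Cluster Epenthesis: no change — [bozihmid]
  2 Medial Vowel Deletion: [bozihmid] → [bozhmd]
  result: [bozhmd]
Order 2 then 1:
  2 Medial Vowel Deletion: [bozihmid] → [bozhmd]
  1 Cluster Epenthesis: [bozhmd] → [bozhmid]
  result: [bozhmid]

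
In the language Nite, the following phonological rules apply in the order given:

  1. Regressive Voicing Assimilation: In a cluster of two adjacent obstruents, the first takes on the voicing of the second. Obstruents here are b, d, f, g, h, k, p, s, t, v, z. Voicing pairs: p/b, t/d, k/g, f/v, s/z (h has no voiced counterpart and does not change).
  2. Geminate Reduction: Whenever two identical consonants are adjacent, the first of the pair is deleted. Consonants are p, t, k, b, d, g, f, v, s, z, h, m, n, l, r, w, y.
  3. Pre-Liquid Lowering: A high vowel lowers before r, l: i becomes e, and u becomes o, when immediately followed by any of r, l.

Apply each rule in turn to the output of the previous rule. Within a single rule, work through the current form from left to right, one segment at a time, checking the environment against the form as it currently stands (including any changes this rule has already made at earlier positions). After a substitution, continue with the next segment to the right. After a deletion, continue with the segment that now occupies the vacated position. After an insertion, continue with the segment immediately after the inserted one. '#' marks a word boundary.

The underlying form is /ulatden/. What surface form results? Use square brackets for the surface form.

[oladen]

1 Regressive Voicing Assimilation: [ulatden] → [uladden]
2 Geminate Reduction: [uladden] → [uladen]
3 Pre-Liquid Lowering: [uladen] → [oladen]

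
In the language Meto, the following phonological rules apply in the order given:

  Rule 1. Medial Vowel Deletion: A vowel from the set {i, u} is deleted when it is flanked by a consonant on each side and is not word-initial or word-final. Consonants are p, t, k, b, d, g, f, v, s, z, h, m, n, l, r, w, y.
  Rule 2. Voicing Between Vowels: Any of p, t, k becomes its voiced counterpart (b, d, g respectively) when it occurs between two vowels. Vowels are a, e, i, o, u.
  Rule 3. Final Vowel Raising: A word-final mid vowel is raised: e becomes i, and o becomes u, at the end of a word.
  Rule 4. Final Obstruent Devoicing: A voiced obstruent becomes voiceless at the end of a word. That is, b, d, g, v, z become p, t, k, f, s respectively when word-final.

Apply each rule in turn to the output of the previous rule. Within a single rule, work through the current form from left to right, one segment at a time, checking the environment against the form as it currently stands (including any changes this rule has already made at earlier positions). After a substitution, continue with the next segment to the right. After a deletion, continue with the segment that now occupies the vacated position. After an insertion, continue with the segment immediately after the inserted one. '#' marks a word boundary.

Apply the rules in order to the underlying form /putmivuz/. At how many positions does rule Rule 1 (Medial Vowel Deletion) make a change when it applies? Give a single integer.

Rule 1 Medial Vowel Deletion: [putmivuz] → [ptmvz]
Rule 2 Voicing Between Vowels: no change — [ptmvz]
Rule 3 Final Vowel Raising: no change — [ptmvz]
Rule 4 Final Obstruent Devoicing: [ptmvz] → [ptmvs]
Rule Rule 1 changed 3 position(s).

3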